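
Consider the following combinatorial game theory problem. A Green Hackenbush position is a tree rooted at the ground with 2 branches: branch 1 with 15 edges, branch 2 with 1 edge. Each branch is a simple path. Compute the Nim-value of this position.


The tree has 2 branches from the ground vertex.
In Green Hackenbush, the Nim-value of a simple path of length k is k.
Branch 1: length 15, Nim-value = 15
Branch 2: length 1, Nim-value = 1
Total Nim-value = XOR of all branch values:
0 XOR 15 = 15
15 XOR 1 = 14
Nim-value of the tree = 14

14


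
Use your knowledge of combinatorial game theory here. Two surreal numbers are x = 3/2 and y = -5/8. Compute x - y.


x = 3/2, y = -5/8
Converting to common denominator: 8
x = 12/8, y = -5/8
x - y = 3/2 - -5/8 = 17/8

17/8


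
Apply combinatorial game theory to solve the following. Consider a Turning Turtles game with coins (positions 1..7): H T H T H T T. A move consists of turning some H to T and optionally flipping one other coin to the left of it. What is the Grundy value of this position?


Coins: H T H T H T T
Key fact: a single head at position k behaves exactly like a Nim heap of size k (turning it to T and optionally flipping a coin at j < k corresponds to moving the heap from k to j, or to 0), and heads combine as a disjunctive sum (two heads at the same place would cancel, matching j XOR j = 0). So the Nim-value is the XOR of the 1-indexed positions of the heads.
Face-up positions (1-indexed): [1, 3, 5]
XOR 0 with 1: 0 XOR 1 = 1
XOR 1 with 3: 1 XOR 3 = 2
XOR 2 with 5: 2 XOR 5 = 7
Nim-value = 7

7


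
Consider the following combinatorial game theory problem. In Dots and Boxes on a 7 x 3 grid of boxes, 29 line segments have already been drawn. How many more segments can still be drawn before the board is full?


Grid: 7 x 3 boxes, i.e. 8 rows and 4 columns of dots.
Horizontal edges: (rows + 1) * cols = 8 * 3 = 24
Vertical edges: rows * (cols + 1) = 7 * 4 = 28
Total edges: 24 + 28 = 52
Edges drawn: 29
Remaining: 52 - 29 = 23

23


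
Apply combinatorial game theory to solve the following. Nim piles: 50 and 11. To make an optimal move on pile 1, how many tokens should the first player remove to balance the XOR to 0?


Piles: 50 and 11
Current XOR: 50 XOR 11 = 57 (non-zero, so this is an N-position).
To make the XOR zero, we need to find a move that balances the piles.
For pile 1 (size 50): target = 50 XOR 57 = 11
We reduce pile 1 from 50 to 11.
Tokens removed: 50 - 11 = 39
Verification: 11 XOR 11 = 0

39


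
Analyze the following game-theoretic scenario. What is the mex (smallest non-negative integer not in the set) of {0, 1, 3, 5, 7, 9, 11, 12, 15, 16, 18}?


Set = {0, 1, 3, 5, 7, 9, 11, 12, 15, 16, 18}
0 is in the set.
1 is in the set.
2 is NOT in the set. This is the mex.
mex = 2

2


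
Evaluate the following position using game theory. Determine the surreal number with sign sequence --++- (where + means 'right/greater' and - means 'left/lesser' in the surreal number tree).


Sign expansion: --++-
Rule: track bounds (lo, hi), initially (-inf, +inf). On '+', the current value becomes lo and we move to the simplest number in (value, hi): value + 1 if hi = +inf, otherwise the midpoint (value + hi)/2. On '-', the current value becomes hi and we move to value - 1 if lo = -inf, otherwise the midpoint (lo + value)/2.
Start at 0.
Step 1: sign = -, move left. Bounds: (-inf, 0). Value = -1
Step 2: sign = -, move left. Bounds: (-inf, -1). Value = -2
Step 3: sign = +, move right. Bounds: (-2, -1). Value = -3/2
Step 4: sign = +, move right. Bounds: (-3/2, -1). Value = -5/4
Step 5: sign = -, move left. Bounds: (-3/2, -5/4). Value = -11/8
The surreal number with sign expansion --++- is -11/8.

-11/8


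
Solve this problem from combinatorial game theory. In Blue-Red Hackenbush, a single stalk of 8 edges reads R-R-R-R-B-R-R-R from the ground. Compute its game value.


Edges (from ground): R-R-R-R-B-R-R-R
By Berlekamp's sign-expansion rule, a Blue-Red Hackenbush stalk has the value of the surreal number whose sign sequence is the edge sequence with B -> + and R -> -.
Sign sequence: ----+---
Trace the sign expansion in the surreal number tree, starting from 0:
Edge 1: R (sign -) -> bounds (-inf, 0), value = -1
Edge 2: R (sign -) -> bounds (-inf, -1), value = -2
Edge 3: R (sign -) -> bounds (-inf, -2), value = -3
Edge 4: R (sign -) -> bounds (-inf, -3), value = -4
Edge 5: B (sign +) -> bounds (-4, -3), value = -7/2
Edge 6: R (sign -) -> bounds (-4, -7/2), value = -15/4
Edge 7: R (sign -) -> bounds (-4, -15/4), value = -31/8
Edge 8: R (sign -) -> bounds (-4, -31/8), value = -63/16
Game value = -63/16

-63/16


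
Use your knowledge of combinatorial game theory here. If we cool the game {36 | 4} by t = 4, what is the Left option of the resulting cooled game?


Original game: {36 | 4} (a switch {a | b} with a > b).
Cooling by t (for t below the temperature (a - b)/2 = 16) taxes each move by t: {a | b} cooled by t is {a - t | b + t}.
Cooling amount: t = 4
Cooled Left option: 36 - 4 = 32
Cooled Right option: 4 + 4 = 8
Cooled game: {32 | 8}
Left option = 32

32


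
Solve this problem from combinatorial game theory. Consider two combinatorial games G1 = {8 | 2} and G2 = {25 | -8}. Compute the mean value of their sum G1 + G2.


G1 = {8 | 2}, G2 = {25 | -8}
Each is a switch {a | b} with numbers a > b; its mean value is (a + b)/2, and mean value is additive over game sums: m(G1 + G2) = m(G1) + m(G2).
Mean of G1 = (8 + (2))/2 = 10/2 = 5
Mean of G2 = (25 + (-8))/2 = 17/2 = 17/2
Mean of G1 + G2 = 5 + 17/2 = 27/2

27/2


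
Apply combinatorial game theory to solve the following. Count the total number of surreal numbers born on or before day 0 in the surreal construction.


Day 0: {|} = 0 is born. Count = 1.
Day n: the number of surreal numbers born by day n is 2^(n+1) - 1.
By day 0: 2^1 - 1 = 1
By day 0: 1 surreal numbers.

1


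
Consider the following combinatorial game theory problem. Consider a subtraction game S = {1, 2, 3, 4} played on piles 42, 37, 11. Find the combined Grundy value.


Subtraction set: {1, 2, 3, 4}
For this subtraction set, G(n) = n mod 5 (period = max + 1 = 5).
Pile 1 (size 42): G(42) = 42 mod 5 = 2
Pile 2 (size 37): G(37) = 37 mod 5 = 2
Pile 3 (size 11): G(11) = 11 mod 5 = 1
Total Grundy value = XOR of all: 2 XOR 2 XOR 1 = 1

1


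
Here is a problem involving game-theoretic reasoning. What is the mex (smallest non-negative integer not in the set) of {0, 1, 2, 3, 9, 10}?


Set = {0, 1, 2, 3, 9, 10}
0 is in the set.
1 is in the set.
2 is in the set.
3 is in the set.
4 is NOT in the set. This is the mex.
mex = 4

4


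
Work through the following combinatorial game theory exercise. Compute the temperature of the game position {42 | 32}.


The game is {42 | 32}, a switch {a | b} with numbers a > b.
Cooling {a | b} by t gives {a - t | b + t}, which stops being hot when a - t = b + t, i.e. at t = (a - b)/2. So the temperature of a switch is (a - b)/2.
Temperature = (Left option - Right option) / 2
= (42 - (32)) / 2
= 10 / 2
= 5

5


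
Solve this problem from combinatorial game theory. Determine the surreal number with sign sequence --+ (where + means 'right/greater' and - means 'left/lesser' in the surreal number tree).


Sign expansion: --+
Rule: track bounds (lo, hi), initially (-inf, +inf). On '+', the current value becomes lo and we move to the simplest number in (value, hi): value + 1 if hi = +inf, otherwise the midpoint (value + hi)/2. On '-', the current value becomes hi and we move to value - 1 if lo = -inf, otherwise the midpoint (lo + value)/2.
Start at 0.
Step 1: sign = -, move left. Bounds: (-inf, 0). Value = -1
Step 2: sign = -, move left. Bounds: (-inf, -1). Value = -2
Step 3: sign = +, move right. Bounds: (-2, -1). Value = -3/2
The surreal number with sign expansion --+ is -3/2.

-3/2


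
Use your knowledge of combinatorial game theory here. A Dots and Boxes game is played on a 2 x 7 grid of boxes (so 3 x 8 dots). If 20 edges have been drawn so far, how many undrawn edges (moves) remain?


Grid: 2 x 7 boxes, i.e. 3 rows and 8 columns of dots.
Horizontal edges: (rows + 1) * cols = 3 * 7 = 21
Vertical edges: rows * (cols + 1) = 2 * 8 = 16
Total edges: 21 + 16 = 37
Edges drawn: 20
Remaining: 37 - 20 = 17

17


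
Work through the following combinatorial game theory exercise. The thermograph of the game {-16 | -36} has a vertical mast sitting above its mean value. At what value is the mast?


Game = {-16 | -36}, a switch {a | b} with numbers a > b.
Its thermograph has left wall a - t and right wall b + t, which meet at t = (a - b)/2, where both equal (a + b)/2. So the mast (mean value) is at (a + b)/2.
Mean = (-16 + (-36))/2 = -52/2 = -26

-26


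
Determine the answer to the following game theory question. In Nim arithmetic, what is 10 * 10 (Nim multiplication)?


Nim multiplication is bilinear over XOR: (u XOR v) * w = (u*w) XOR (v*w).
So we split each operand into its bit components and XOR the pairwise Nim products.
10 = 2 + 8 (as XOR of powers of 2).
10 = 2 + 8 (as XOR of powers of 2).
Using the standard Nim-product table on single bits:
  2*2 = 3,   2*4 = 8,   2*8 = 12,
  4*4 = 6,   4*8 = 11,  8*8 = 13,
and  1*x = x (identity), k*l = l*k (commutative).
Pairwise Nim products:
  2 * 2 = 3
  2 * 8 = 12
  8 * 2 = 12
  8 * 8 = 13
XOR them: 3 XOR 12 XOR 12 XOR 13 = 14.
Result: 10 * 10 = 14 (in Nim).

14


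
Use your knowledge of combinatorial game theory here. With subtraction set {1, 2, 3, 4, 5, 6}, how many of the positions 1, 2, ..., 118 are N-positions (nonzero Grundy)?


Subtraction set S = {1, 2, 3, 4, 5, 6}, so G(n) = n mod 7.
G(n) = 0 when n is a multiple of 7.
Multiples of 7 in [1, 118]: 16
N-positions (nonzero Grundy) = 118 - 16 = 102

102


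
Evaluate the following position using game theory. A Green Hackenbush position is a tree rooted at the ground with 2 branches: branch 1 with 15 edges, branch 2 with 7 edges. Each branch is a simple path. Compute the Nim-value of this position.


The tree has 2 branches from the ground vertex.
In Green Hackenbush, the Nim-value of a simple path of length k is k.
Branch 1: length 15, Nim-value = 15
Branch 2: length 7, Nim-value = 7
Total Nim-value = XOR of all branch values:
0 XOR 15 = 15
15 XOR 7 = 8
Nim-value of the tree = 8

8


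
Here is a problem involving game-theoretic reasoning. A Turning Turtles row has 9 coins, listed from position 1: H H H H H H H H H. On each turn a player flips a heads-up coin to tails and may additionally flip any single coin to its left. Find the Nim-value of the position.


Coins: H H H H H H H H H
Key fact: a single head at position k behaves exactly like a Nim heap of size k (turning it to T and optionally flipping a coin at j < k corresponds to moving the heap from k to j, or to 0), and heads combine as a disjunctive sum (two heads at the same place would cancel, matching j XOR j = 0). So the Nim-value is the XOR of the 1-indexed positions of the heads.
Face-up positions (1-indexed): [1, 2, 3, 4, 5, 6, 7, 8, 9]
XOR 0 with 1: 0 XOR 1 = 1
XOR 1 with 2: 1 XOR 2 = 3
XOR 3 with 3: 3 XOR 3 = 0
XOR 0 with 4: 0 XOR 4 = 4
XOR 4 with 5: 4 XOR 5 = 1
XOR 1 with 6: 1 XOR 6 = 7
XOR 7 with 7: 7 XOR 7 = 0
XOR 0 with 8: 0 XOR 8 = 8
XOR 8 with 9: 8 XOR 9 = 1
Nim-value = 1

1


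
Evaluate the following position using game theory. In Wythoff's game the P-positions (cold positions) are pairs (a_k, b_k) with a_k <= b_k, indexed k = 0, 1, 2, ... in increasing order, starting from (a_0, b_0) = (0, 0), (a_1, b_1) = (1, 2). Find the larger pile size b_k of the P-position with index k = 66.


By Wythoff's theorem, a_k = floor(k * phi) and b_k = floor(k * phi^2) = a_k + k, where phi = (1 + sqrt(5))/2 is the golden ratio.
phi = (1 + sqrt(5))/2 = 1.618034
phi^2 = phi + 1 = 2.618034
k = 66
k * phi^2 = 66 * 2.618034 = 172.790243
b_66 = floor(k * phi^2) = 172 (check: a_66 + k = 106 + 66 = 172)

172


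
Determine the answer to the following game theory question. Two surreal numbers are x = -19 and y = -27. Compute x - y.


x = -19, y = -27
x - y = -19 - -27 = 8

8


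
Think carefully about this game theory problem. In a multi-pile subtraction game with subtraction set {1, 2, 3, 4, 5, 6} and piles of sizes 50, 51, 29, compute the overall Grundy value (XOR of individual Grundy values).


Subtraction set: {1, 2, 3, 4, 5, 6}
For this subtraction set, G(n) = n mod 7 (period = max + 1 = 7).
Pile 1 (size 50): G(50) = 50 mod 7 = 1
Pile 2 (size 51): G(51) = 51 mod 7 = 2
Pile 3 (size 29): G(29) = 29 mod 7 = 1
Total Grundy value = XOR of all: 1 XOR 2 XOR 1 = 2

2


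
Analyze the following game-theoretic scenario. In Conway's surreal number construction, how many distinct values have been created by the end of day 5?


Day 0: {|} = 0 is born. Count = 1.
Day n: the number of surreal numbers born by day n is 2^(n+1) - 1.
By day 0: 2^1 - 1 = 1
By day 1: 2^2 - 1 = 3
By day 2: 2^3 - 1 = 7
By day 3: 2^4 - 1 = 15
By day 4: 2^5 - 1 = 31
By day 5: 2^6 - 1 = 63
By day 5: 63 surreal numbers.

63


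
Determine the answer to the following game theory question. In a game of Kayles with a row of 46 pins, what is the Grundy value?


Kayles: a move removes 1 or 2 adjacent pins from a contiguous row.
Removing pins from a row of k leaves two independent rows (a, b) with a + b = k - 1 (one pin) or a + b = k - 2 (two pins); an end removal gives a = 0.
By Sprague-Grundy, G(k) = mex{ G(a) XOR G(b) } over all these splits. G(0) = 0.
G(1): splits (0,0):0^0=0 -> mex({0}) = 1
G(2): splits (0,1):0^1=1 (0,0):0^0=0 -> mex({0, 1}) = 2
G(3): splits (0,2):0^2=2 (1,1):1^1=0 (0,1):0^1=1 -> mex({0, 1, 2}) = 3
G(4): splits (0,3):0^3=3 (1,2):1^2=3 (0,2):0^2=2 (1,1):1^1=0 -> mex({0, 2, 3}) = 1
G(5): splits (0,4):0^1=1 (1,3):1^3=2 (2,2):2^2=0 (0,3):0^3=3 (1,2):1^2=3 -> mex({0, 1, 2, 3}) = 4
G(6) = mex({0, 1, 2, 4}) = 3
G(7) = mex({0, 1, 3, 4, 5}) = 2
G(8) = mex({0, 2, 3, 5, 6}) = 1
G(9) = mex({0, 1, 2, 3, 6, 7}) = 4
G(10) = mex({0, 1, 3, 4, 5, 7}) = 2
G(11) = mex({0, 1, 2, 3, 4, 5}) = 6
G(12) = mex({0, 1, 2, 3, 5, 6, 7}) = 4
G(13) = mex({0, 2, 3, 4, 6, 7}) = 1
G(14) = mex({0, 1, 4, 5, 6, 7}) = 2
G(15) = mex({0, 1, 2, 3, 4, 5, 6}) = 7
G(16) = mex({0, 2, 3, 5, 6, 7}) = 1
G(17) = mex({0, 1, 2, 3, 5, 6, 7}) = 4
G(18) = mex({0, 1, 2, 4, 5, 6}) = 3
G(19) = mex({0, 1, 3, 4, 5, 7}) = 2
G(20) = mex({0, 2, 3, 4, 5, 6, 7}) = 1
G(21) = mex({0, 1, 2, 3, 5, 6, 7}) = 4
G(22) = mex({0, 1, 2, 3, 4, 5, 7}) = 6
G(23) = mex({0, 1, 2, 3, 4, 5, 6}) = 7
G(24) = mex({0, 1, 2, 3, 5, 6, 7}) = 4
G(25) = mex({0, 2, 3, 4, 6, 7}) = 1
G(26) = mex({0, 1, 3, 4, 5, 6, 7}) = 2
G(27) = mex({0, 1, 2, 3, 4, 5, 6, 7}) = 8
G(28) = mex({0, 1, 2, 3, 4, 6, 7, 8}) = 5
G(29) = mex({0, 1, 2, 3, 5, 6, 7, 8, 9}) = 4
G(30) = mex({0, 1, 2, 3, 4, 5, 6, 9, 10}) = 7
G(31) = mex({0, 1, 3, 4, 5, 7, 10, 11}) = 2
G(32) = mex({0, 2, 3, 4, 5, 6, 7, 9, 11}) = 1
G(33) = mex({0, 1, 2, 3, 4, 5, 6, 7, 9, 12}) = 8
G(34) = mex({0, 1, 2, 3, 4, 5, 7, 8, 11, 12}) = 6
G(35) = mex({0, 1, 2, 3, 4, 5, 6, 8, 9, 10, 11}) = 7
G(36) = mex({0, 1, 2, 3, 5, 6, 7, 9, 10}) = 4
G(37) = mex({0, 2, 3, 4, 6, 7, 9, 10, 11, 12}) = 1
G(38) = mex({0, 1, 3, 4, 5, 6, 7, 9, 10, 11, 12}) = 2
G(39) = mex({0, 1, 2, 4, 5, 6, 7, 9, 10, 12, 14}) = 3
G(40) = mex({0, 2, 3, 4, 6, 7, 11, 12, 14}) = 1
G(41) = mex({0, 1, 2, 3, 5, 6, 7, 9, 10, 11, 12}) = 4
G(42) = mex({0, 1, 2, 3, 4, 5, 6, 9, 10}) = 7
G(43) = mex({0, 1, 3, 4, 5, 7, 9, 10, 12, 15}) = 2
G(44) = mex({0, 2, 3, 4, 5, 6, 7, 9, 10, 12, 15}) = 1
G(45) = mex({0, 1, 2, 3, 4, 5, 6, 7, 9, 10, 12, 14}) = 8
G(46) = mex({0, 1, 3, 4, 5, 7, 8, 11, 12, 14}) = 2
Therefore G(46) = 2.

2


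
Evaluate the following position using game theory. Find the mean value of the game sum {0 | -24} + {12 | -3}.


G1 = {0 | -24}, G2 = {12 | -3}
Each is a switch {a | b} with numbers a > b; its mean value is (a + b)/2, and mean value is additive over game sums: m(G1 + G2) = m(G1) + m(G2).
Mean of G1 = (0 + (-24))/2 = -24/2 = -12
Mean of G2 = (12 + (-3))/2 = 9/2 = 9/2
Mean of G1 + G2 = -12 + 9/2 = -15/2

-15/2


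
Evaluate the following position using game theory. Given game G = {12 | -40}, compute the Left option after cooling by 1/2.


Original game: {12 | -40} (a switch {a | b} with a > b).
Cooling by t (for t below the temperature (a - b)/2 = 26) taxes each move by t: {a | b} cooled by t is {a - t | b + t}.
Cooling amount: t = 1/2
Cooled Left option: 12 - 1/2 = 23/2
Cooled Right option: -40 + 1/2 = -79/2
Cooled game: {23/2 | -79/2}
Left option = 23/2

23/2


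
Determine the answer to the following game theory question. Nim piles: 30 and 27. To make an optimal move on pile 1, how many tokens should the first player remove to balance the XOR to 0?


Piles: 30 and 27
Current XOR: 30 XOR 27 = 5 (non-zero, so this is an N-position).
To make the XOR zero, we need to find a move that balances the piles.
For pile 1 (size 30): target = 30 XOR 5 = 27
We reduce pile 1 from 30 to 27.
Tokens removed: 30 - 27 = 3
Verification: 27 XOR 27 = 0

3


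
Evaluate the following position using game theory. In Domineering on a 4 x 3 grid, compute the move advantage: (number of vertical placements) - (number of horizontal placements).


Board is 4 x 3 (rows x cols).
Left (vertical) placements: (rows-1) * cols = 3 * 3 = 9
Right (horizontal) placements: rows * (cols-1) = 4 * 2 = 8
Advantage = Left - Right = 9 - 8 = 1

1


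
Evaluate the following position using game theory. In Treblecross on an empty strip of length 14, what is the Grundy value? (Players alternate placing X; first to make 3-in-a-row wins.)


Treblecross: place X on empty cells; 3-in-a-row wins.
Playing within two cells of an existing X lets the opponent win at once, so sensible play treats the cells i-2..i+2 around each X as dead. The player left with no safe cell loses, so this is a normal-play take-away game on strips of safe cells.
Placing X at cell i (0-indexed) of a strip of k safe cells leaves independent strips of sizes max(0, i-2) and max(0, k-i-3). Hence G(k) = mex{ G(max(0,i-2)) XOR G(max(0,k-i-3)) : 0 <= i < k }, with G(0) = 0.
G(1): splits (0,0):0^0=0 -> mex({0}) = 1
G(2): splits (0,0):0^0=0 -> mex({0}) = 1
G(3): splits (0,0):0^0=0 -> mex({0}) = 1
G(4): splits (0,1):0^1=1 (0,0):0^0=0 -> mex({0, 1}) = 2
G(5): splits (0,2):0^1=1 (0,1):0^1=1 (0,0):0^0=0 -> mex({0, 1}) = 2
G(6) = mex({1}) = 0
G(7) = mex({0, 1, 2}) = 3
G(8) = mex({0, 1, 2}) = 3
G(9) = mex({0, 2}) = 1
G(10) = mex({0, 2, 3}) = 1
G(11) = mex({0, 3}) = 1
G(12) = mex({1, 3}) = 0
G(13) = mex({0, 1, 2, 3}) = 4
G(14) = mex({0, 1, 2}) = 3
Therefore G(14) = 3.

3


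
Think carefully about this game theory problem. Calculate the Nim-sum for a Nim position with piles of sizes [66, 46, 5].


We need the XOR (exclusive or) of all pile sizes.
After XOR-ing pile 1 (size 66): 0 XOR 66 = 66
After XOR-ing pile 2 (size 46): 66 XOR 46 = 108
After XOR-ing pile 3 (size 5): 108 XOR 5 = 105
The Nim-value of this position is 105.

105


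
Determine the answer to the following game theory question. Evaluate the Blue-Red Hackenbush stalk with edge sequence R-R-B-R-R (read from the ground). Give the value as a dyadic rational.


Edges (from ground): R-R-B-R-R
By Berlekamp's sign-expansion rule, a Blue-Red Hackenbush stalk has the value of the surreal number whose sign sequence is the edge sequence with B -> + and R -> -.
Sign sequence: --+--
Trace the sign expansion in the surreal number tree, starting from 0:
Edge 1: R (sign -) -> bounds (-inf, 0), value = -1
Edge 2: R (sign -) -> bounds (-inf, -1), value = -2
Edge 3: B (sign +) -> bounds (-2, -1), value = -3/2
Edge 4: R (sign -) -> bounds (-2, -3/2), value = -7/4
Edge 5: R (sign -) -> bounds (-2, -7/4), value = -15/8
Game value = -15/8

-15/8


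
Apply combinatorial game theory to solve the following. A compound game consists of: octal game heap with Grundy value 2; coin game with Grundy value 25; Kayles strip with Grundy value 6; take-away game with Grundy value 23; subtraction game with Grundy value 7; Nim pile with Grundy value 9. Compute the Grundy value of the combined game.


By the Sprague-Grundy theorem, the Grundy value of a sum of games is the XOR of individual Grundy values.
octal game heap: Grundy value = 2. Running XOR: 0 XOR 2 = 2
coin game: Grundy value = 25. Running XOR: 2 XOR 25 = 27
Kayles strip: Grundy value = 6. Running XOR: 27 XOR 6 = 29
take-away game: Grundy value = 23. Running XOR: 29 XOR 23 = 10
subtraction game: Grundy value = 7. Running XOR: 10 XOR 7 = 13
Nim pile: Grundy value = 9. Running XOR: 13 XOR 9 = 4
The combined Grundy value is 4.

4


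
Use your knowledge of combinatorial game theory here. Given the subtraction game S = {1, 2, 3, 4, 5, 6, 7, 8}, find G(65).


The subtraction set is S = {1, 2, 3, 4, 5, 6, 7, 8}.
G(k) = mex{ G(k - s) : s in S, s <= k }. We compute iteratively: G(0) = 0.
G(1) = mex({0}) = 1
G(2) = mex({0, 1}) = 2
G(3) = mex({0, 1, 2}) = 3
G(4) = mex({0, 1, 2, 3}) = 4
G(5) = mex({0, 1, 2, 3, 4}) = 5
G(6) = mex({0, 1, 2, 3, 4, 5}) = 6
G(7) = mex({0, 1, 2, 3, 4, 5, 6}) = 7
G(8) = mex({0, 1, 2, 3, 4, 5, 6, 7}) = 8
G(9) = mex({1, 2, 3, 4, 5, 6, 7, 8}) = 0
G(10) = mex({0, 2, 3, 4, 5, 6, 7, 8}) = 1
G(11) = mex({0, 1, 3, 4, 5, 6, 7, 8}) = 2
G(12) = mex({0, 1, 2, 4, 5, 6, 7, 8}) = 3
G(13) = mex({0, 1, 2, 3, 5, 6, 7, 8}) = 4
G(14) = mex({0, 1, 2, 3, 4, 6, 7, 8}) = 5
G(15) = mex({0, 1, 2, 3, 4, 5, 7, 8}) = 6
G(16) = mex({0, 1, 2, 3, 4, 5, 6, 8}) = 7
Observe that G(9)..G(16) = 0, 1, 2, 3, 4, 5, 6, 7 repeats G(0)..G(7) = 0, 1, 2, 3, 4, 5, 6, 7.
For k >= max(S) = 8, G(k) is determined by the previous 8 values G(k-8)..G(k-1); a window of 8 consecutive values has recurred shifted by 9, so by induction G(k + 9) = G(k) for all k >= 0: the sequence is periodic from the start with period 9.
One period: G(0..8) = 0, 1, 2, 3, 4, 5, 6, 7, 8.
65 mod 9 = 2, so G(65) = G(2) = 2.

2


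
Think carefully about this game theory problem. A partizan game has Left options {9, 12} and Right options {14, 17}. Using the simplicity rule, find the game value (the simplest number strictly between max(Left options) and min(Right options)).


Left options: {9, 12}, max = 12
Right options: {14, 17}, min = 14
All options are numbers and max(Left) < min(Right), so by the simplicity theorem the value is the simplest (earliest-born) number strictly between 12 and 14.
The only integer strictly between 12 and 14 is 13.
No non-integer in the interval can be simpler: if x is a non-integer in the interval, then floor(x) or ceil(x) also lies in the interval (the interval contains an integer), and both are proper prefixes of x's sign expansion, i.e. born earlier. So the game value is 13.
Game value = 13

13


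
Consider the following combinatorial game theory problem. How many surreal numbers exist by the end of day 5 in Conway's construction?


Day 0: {|} = 0 is born. Count = 1.
Day n: the number of surreal numbers born by day n is 2^(n+1) - 1.
By day 0: 2^1 - 1 = 1
By day 1: 2^2 - 1 = 3
By day 2: 2^3 - 1 = 7
By day 3: 2^4 - 1 = 15
By day 4: 2^5 - 1 = 31
By day 5: 2^6 - 1 = 63
By day 5: 63 surreal numbers.

63


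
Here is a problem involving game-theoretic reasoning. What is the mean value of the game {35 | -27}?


Game = {35 | -27}, a switch {a | b} with numbers a > b.
Its thermograph has left wall a - t and right wall b + t, which meet at t = (a - b)/2, where both equal (a + b)/2. So the mast (mean value) is at (a + b)/2.
Mean = (35 + (-27))/2 = 8/2 = 4

4


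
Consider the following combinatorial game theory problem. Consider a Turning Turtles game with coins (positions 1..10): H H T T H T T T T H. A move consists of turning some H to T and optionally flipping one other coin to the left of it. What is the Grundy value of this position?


Coins: H H T T H T T T T H
Key fact: a single head at position k behaves exactly like a Nim heap of size k (turning it to T and optionally flipping a coin at j < k corresponds to moving the heap from k to j, or to 0), and heads combine as a disjunctive sum (two heads at the same place would cancel, matching j XOR j = 0). So the Nim-value is the XOR of the 1-indexed positions of the heads.
Face-up positions (1-indexed): [1, 2, 5, 10]
XOR 0 with 1: 0 XOR 1 = 1
XOR 1 with 2: 1 XOR 2 = 3
XOR 3 with 5: 3 XOR 5 = 6
XOR 6 with 10: 6 XOR 10 = 12
Nim-value = 12

12


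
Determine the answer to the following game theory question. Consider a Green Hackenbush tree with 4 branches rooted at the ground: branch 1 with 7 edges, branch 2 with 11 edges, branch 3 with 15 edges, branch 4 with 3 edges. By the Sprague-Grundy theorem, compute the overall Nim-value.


The tree has 4 branches from the ground vertex.
In Green Hackenbush, the Nim-value of a simple path of length k is k.
Branch 1: length 7, Nim-value = 7
Branch 2: length 11, Nim-value = 11
Branch 3: length 15, Nim-value = 15
Branch 4: length 3, Nim-value = 3
Total Nim-value = XOR of all branch values:
0 XOR 7 = 7
7 XOR 11 = 12
12 XOR 15 = 3
3 XOR 3 = 0
Nim-value of the tree = 0

0


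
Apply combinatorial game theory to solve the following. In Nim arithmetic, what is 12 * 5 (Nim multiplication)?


Nim multiplication is bilinear over XOR: (u XOR v) * w = (u*w) XOR (v*w).
So we split each operand into its bit components and XOR the pairwise Nim products.
12 = 4 + 8 (as XOR of powers of 2).
5 = 1 + 4 (as XOR of powers of 2).
Using the standard Nim-product table on single bits:
  2*2 = 3,   2*4 = 8,   2*8 = 12,
  4*4 = 6,   4*8 = 11,  8*8 = 13,
and  1*x = x (identity), k*l = l*k (commutative).
Pairwise Nim products:
  4 * 1 = 4
  4 * 4 = 6
  8 * 1 = 8
  8 * 4 = 11
XOR them: 4 XOR 6 XOR 8 XOR 11 = 1.
Result: 12 * 5 = 1 (in Nim).

1


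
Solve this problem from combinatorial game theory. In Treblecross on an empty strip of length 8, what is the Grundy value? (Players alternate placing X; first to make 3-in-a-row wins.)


Treblecross: place X on empty cells; 3-in-a-row wins.
Playing within two cells of an existing X lets the opponent win at once, so sensible play treats the cells i-2..i+2 around each X as dead. The player left with no safe cell loses, so this is a normal-play take-away game on strips of safe cells.
Placing X at cell i (0-indexed) of a strip of k safe cells leaves independent strips of sizes max(0, i-2) and max(0, k-i-3). Hence G(k) = mex{ G(max(0,i-2)) XOR G(max(0,k-i-3)) : 0 <= i < k }, with G(0) = 0.
G(1): splits (0,0):0^0=0 -> mex({0}) = 1
G(2): splits (0,0):0^0=0 -> mex({0}) = 1
G(3): splits (0,0):0^0=0 -> mex({0}) = 1
G(4): splits (0,1):0^1=1 (0,0):0^0=0 -> mex({0, 1}) = 2
G(5): splits (0,2):0^1=1 (0,1):0^1=1 (0,0):0^0=0 -> mex({0, 1}) = 2
G(6) = mex({1}) = 0
G(7) = mex({0, 1, 2}) = 3
G(8) = mex({0, 1, 2}) = 3
Therefore G(8) = 3.

3


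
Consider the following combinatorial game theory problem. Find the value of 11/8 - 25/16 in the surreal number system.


x = 11/8, y = 25/16
Converting to common denominator: 16
x = 22/16, y = 25/16
x - y = 11/8 - 25/16 = -3/16

-3/16


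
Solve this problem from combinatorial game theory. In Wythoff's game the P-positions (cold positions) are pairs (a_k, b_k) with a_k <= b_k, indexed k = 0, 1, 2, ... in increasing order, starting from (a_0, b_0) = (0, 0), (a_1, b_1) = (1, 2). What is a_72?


By Wythoff's theorem, a_k = floor(k * phi) and b_k = floor(k * phi^2) = a_k + k, where phi = (1 + sqrt(5))/2 is the golden ratio.
phi = (1 + sqrt(5))/2 = 1.618034
k = 72
k * phi = 72 * 1.618034 = 116.498447
a_72 = floor(k * phi) = 116

116


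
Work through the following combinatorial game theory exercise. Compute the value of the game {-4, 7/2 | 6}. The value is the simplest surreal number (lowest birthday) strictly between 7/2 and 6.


Left options: {-4, 7/2}, max = 7/2
Right options: {6}, min = 6
All options are numbers and max(Left) < min(Right), so by the simplicity theorem the value is the simplest (earliest-born) number strictly between 7/2 and 6.
Integers 4 through 5 all lie strictly between 7/2 and 6.
Among integers, the simplest (lowest birthday = smallest |n|; 0 is born on day 0, +-n on day n) is 4.
No non-integer in the interval can be simpler: if x is a non-integer in the interval, then floor(x) or ceil(x) also lies in the interval (the interval contains an integer), and both are proper prefixes of x's sign expansion, i.e. born earlier. So the game value is 4.
Game value = 4

4


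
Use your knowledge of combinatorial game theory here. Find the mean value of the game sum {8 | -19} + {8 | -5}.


G1 = {8 | -19}, G2 = {8 | -5}
Each is a switch {a | b} with numbers a > b; its mean value is (a + b)/2, and mean value is additive over game sums: m(G1 + G2) = m(G1) + m(G2).
Mean of G1 = (8 + (-19))/2 = -11/2 = -11/2
Mean of G2 = (8 + (-5))/2 = 3/2 = 3/2
Mean of G1 + G2 = -11/2 + 3/2 = -4

-4


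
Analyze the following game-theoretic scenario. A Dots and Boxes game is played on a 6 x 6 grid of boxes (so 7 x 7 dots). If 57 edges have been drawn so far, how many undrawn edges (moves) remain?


Grid: 6 x 6 boxes, i.e. 7 rows and 7 columns of dots.
Horizontal edges: (rows + 1) * cols = 7 * 6 = 42
Vertical edges: rows * (cols + 1) = 6 * 7 = 42
Total edges: 42 + 42 = 84
Edges drawn: 57
Remaining: 84 - 57 = 27

27


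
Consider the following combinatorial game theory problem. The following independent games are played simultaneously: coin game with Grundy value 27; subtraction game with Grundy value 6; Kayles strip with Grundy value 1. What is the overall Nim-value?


By the Sprague-Grundy theorem, the Grundy value of a sum of games is the XOR of individual Grundy values.
coin game: Grundy value = 27. Running XOR: 0 XOR 27 = 27
subtraction game: Grundy value = 6. Running XOR: 27 XOR 6 = 29
Kayles strip: Grundy value = 1. Running XOR: 29 XOR 1 = 28
The combined Grundy value is 28.

28


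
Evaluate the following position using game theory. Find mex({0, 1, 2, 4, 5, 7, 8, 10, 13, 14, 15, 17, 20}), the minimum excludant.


Set = {0, 1, 2, 4, 5, 7, 8, 10, 13, 14, 15, 17, 20}
0 is in the set.
1 is in the set.
2 is in the set.
3 is NOT in the set. This is the mex.
mex = 3

3


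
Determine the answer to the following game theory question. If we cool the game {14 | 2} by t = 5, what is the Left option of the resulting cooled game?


Original game: {14 | 2} (a switch {a | b} with a > b).
Cooling by t (for t below the temperature (a - b)/2 = 6) taxes each move by t: {a | b} cooled by t is {a - t | b + t}.
Cooling amount: t = 5
Cooled Left option: 14 - 5 = 9
Cooled Right option: 2 + 5 = 7
Cooled game: {9 | 7}
Left option = 9

9


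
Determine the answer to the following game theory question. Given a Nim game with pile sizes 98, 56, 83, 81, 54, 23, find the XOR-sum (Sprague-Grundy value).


We need the XOR (exclusive or) of all pile sizes.
After XOR-ing pile 1 (size 98): 0 XOR 98 = 98
After XOR-ing pile 2 (size 56): 98 XOR 56 = 90
After XOR-ing pile 3 (size 83): 90 XOR 83 = 9
After XOR-ing pile 4 (size 81): 9 XOR 81 = 88
After XOR-ing pile 5 (size 54): 88 XOR 54 = 110
After XOR-ing pile 6 (size 23): 110 XOR 23 = 121
The Nim-value of this position is 121.

121


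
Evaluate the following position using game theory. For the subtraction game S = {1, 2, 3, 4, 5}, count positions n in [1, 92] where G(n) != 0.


Subtraction set S = {1, 2, 3, 4, 5}, so G(n) = n mod 6.
G(n) = 0 when n is a multiple of 6.
Multiples of 6 in [1, 92]: 15
N-positions (nonzero Grundy) = 92 - 15 = 77

77


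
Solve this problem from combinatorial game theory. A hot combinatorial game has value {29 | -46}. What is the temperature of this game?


The game is {29 | -46}, a switch {a | b} with numbers a > b.
Cooling {a | b} by t gives {a - t | b + t}, which stops being hot when a - t = b + t, i.e. at t = (a - b)/2. So the temperature of a switch is (a - b)/2.
Temperature = (Left option - Right option) / 2
= (29 - (-46)) / 2
= 75 / 2
= 75/2

75/2


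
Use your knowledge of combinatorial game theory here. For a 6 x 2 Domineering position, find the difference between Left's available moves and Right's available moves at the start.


Board is 6 x 2 (rows x cols).
Left (vertical) placements: (rows-1) * cols = 5 * 2 = 10
Right (horizontal) placements: rows * (cols-1) = 6 * 1 = 6
Advantage = Left - Right = 10 - 6 = 4

4


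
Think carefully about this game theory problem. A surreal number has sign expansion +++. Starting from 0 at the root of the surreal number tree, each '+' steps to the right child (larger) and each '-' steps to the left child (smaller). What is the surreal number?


Sign expansion: +++
Rule: track bounds (lo, hi), initially (-inf, +inf). On '+', the current value becomes lo and we move to the simplest number in (value, hi): value + 1 if hi = +inf, otherwise the midpoint (value + hi)/2. On '-', the current value becomes hi and we move to value - 1 if lo = -inf, otherwise the midpoint (lo + value)/2.
Start at 0.
Step 1: sign = +, move right. Bounds: (0, +inf). Value = 1
Step 2: sign = +, move right. Bounds: (1, +inf). Value = 2
Step 3: sign = +, move right. Bounds: (2, +inf). Value = 3
The surreal number with sign expansion +++ is 3.

3


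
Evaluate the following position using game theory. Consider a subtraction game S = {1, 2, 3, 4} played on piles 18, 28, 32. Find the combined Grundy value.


Subtraction set: {1, 2, 3, 4}
For this subtraction set, G(n) = n mod 5 (period = max + 1 = 5).
Pile 1 (size 18): G(18) = 18 mod 5 = 3
Pile 2 (size 28): G(28) = 28 mod 5 = 3
Pile 3 (size 32): G(32) = 32 mod 5 = 2
Total Grundy value = XOR of all: 3 XOR 3 XOR 2 = 2

2


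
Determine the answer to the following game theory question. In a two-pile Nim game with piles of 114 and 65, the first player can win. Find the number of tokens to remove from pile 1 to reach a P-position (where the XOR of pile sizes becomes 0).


Piles: 114 and 65
Current XOR: 114 XOR 65 = 51 (non-zero, so this is an N-position).
To make the XOR zero, we need to find a move that balances the piles.
For pile 1 (size 114): target = 114 XOR 51 = 65
We reduce pile 1 from 114 to 65.
Tokens removed: 114 - 65 = 49
Verification: 65 XOR 65 = 0

49


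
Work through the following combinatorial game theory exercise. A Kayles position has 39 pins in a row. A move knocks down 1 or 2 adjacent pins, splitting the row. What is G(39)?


Kayles: a move removes 1 or 2 adjacent pins from a contiguous row.
Removing pins from a row of k leaves two independent rows (a, b) with a + b = k - 1 (one pin) or a + b = k - 2 (two pins); an end removal gives a = 0.
By Sprague-Grundy, G(k) = mex{ G(a) XOR G(b) } over all these splits. G(0) = 0.
G(1): splits (0,0):0^0=0 -> mex({0}) = 1
G(2): splits (0,1):0^1=1 (0,0):0^0=0 -> mex({0, 1}) = 2
G(3): splits (0,2):0^2=2 (1,1):1^1=0 (0,1):0^1=1 -> mex({0, 1, 2}) = 3
G(4): splits (0,3):0^3=3 (1,2):1^2=3 (0,2):0^2=2 (1,1):1^1=0 -> mex({0, 2, 3}) = 1
G(5): splits (0,4):0^1=1 (1,3):1^3=2 (2,2):2^2=0 (0,3):0^3=3 (1,2):1^2=3 -> mex({0, 1, 2, 3}) = 4
G(6) = mex({0, 1, 2, 4}) = 3
G(7) = mex({0, 1, 3, 4, 5}) = 2
G(8) = mex({0, 2, 3, 5, 6}) = 1
G(9) = mex({0, 1, 2, 3, 6, 7}) = 4
G(10) = mex({0, 1, 3, 4, 5, 7}) = 2
G(11) = mex({0, 1, 2, 3, 4, 5}) = 6
G(12) = mex({0, 1, 2, 3, 5, 6, 7}) = 4
G(13) = mex({0, 2, 3, 4, 6, 7}) = 1
G(14) = mex({0, 1, 4, 5, 6, 7}) = 2
G(15) = mex({0, 1, 2, 3, 4, 5, 6}) = 7
G(16) = mex({0, 2, 3, 5, 6, 7}) = 1
G(17) = mex({0, 1, 2, 3, 5, 6, 7}) = 4
G(18) = mex({0, 1, 2, 4, 5, 6}) = 3
G(19) = mex({0, 1, 3, 4, 5, 7}) = 2
G(20) = mex({0, 2, 3, 4, 5, 6, 7}) = 1
G(21) = mex({0, 1, 2, 3, 5, 6, 7}) = 4
G(22) = mex({0, 1, 2, 3, 4, 5, 7}) = 6
G(23) = mex({0, 1, 2, 3, 4, 5, 6}) = 7
G(24) = mex({0, 1, 2, 3, 5, 6, 7}) = 4
G(25) = mex({0, 2, 3, 4, 6, 7}) = 1
G(26) = mex({0, 1, 3, 4, 5, 6, 7}) = 2
G(27) = mex({0, 1, 2, 3, 4, 5, 6, 7}) = 8
G(28) = mex({0, 1, 2, 3, 4, 6, 7, 8}) = 5
G(29) = mex({0, 1, 2, 3, 5, 6, 7, 8, 9}) = 4
G(30) = mex({0, 1, 2, 3, 4, 5, 6, 9, 10}) = 7
G(31) = mex({0, 1, 3, 4, 5, 7, 10, 11}) = 2
G(32) = mex({0, 2, 3, 4, 5, 6, 7, 9, 11}) = 1
G(33) = mex({0, 1, 2, 3, 4, 5, 6, 7, 9, 12}) = 8
G(34) = mex({0, 1, 2, 3, 4, 5, 7, 8, 11, 12}) = 6
G(35) = mex({0, 1, 2, 3, 4, 5, 6, 8, 9, 10, 11}) = 7
G(36) = mex({0, 1, 2, 3, 5, 6, 7, 9, 10}) = 4
G(37) = mex({0, 2, 3, 4, 6, 7, 9, 10, 11, 12}) = 1
G(38) = mex({0, 1, 3, 4, 5, 6, 7, 9, 10, 11, 12}) = 2
G(39) = mex({0, 1, 2, 4, 5, 6, 7, 9, 10, 12, 14}) = 3
Therefore G(39) = 3.

3


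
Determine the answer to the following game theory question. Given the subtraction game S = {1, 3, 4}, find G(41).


The subtraction set is S = {1, 3, 4}.
G(k) = mex{ G(k - s) : s in S, s <= k }. We compute iteratively: G(0) = 0.
G(1) = mex({0}) = 1
G(2) = mex({1}) = 0
G(3) = mex({0}) = 1
G(4) = mex({0, 1}) = 2
G(5) = mex({0, 1, 2}) = 3
G(6) = mex({0, 1, 3}) = 2
G(7) = mex({1, 2}) = 0
G(8) = mex({0, 2, 3}) = 1
G(9) = mex({1, 2, 3}) = 0
G(10) = mex({0, 2}) = 1
Observe that G(7)..G(10) = 0, 1, 0, 1 repeats G(0)..G(3) = 0, 1, 0, 1.
For k >= max(S) = 4, G(k) is determined by the previous 4 values G(k-4)..G(k-1); a window of 4 consecutive values has recurred shifted by 7, so by induction G(k + 7) = G(k) for all k >= 0: the sequence is periodic from the start with period 7.
One period: G(0..6) = 0, 1, 0, 1, 2, 3, 2.
41 mod 7 = 6, so G(41) = G(6) = 2.

2


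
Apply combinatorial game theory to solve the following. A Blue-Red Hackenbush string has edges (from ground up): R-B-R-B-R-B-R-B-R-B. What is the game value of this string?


Edges (from ground): R-B-R-B-R-B-R-B-R-B
By Berlekamp's sign-expansion rule, a Blue-Red Hackenbush stalk has the value of the surreal number whose sign sequence is the edge sequence with B -> + and R -> -.
Sign sequence: -+-+-+-+-+
Trace the sign expansion in the surreal number tree, starting from 0:
Edge 1: R (sign -) -> bounds (-inf, 0), value = -1
Edge 2: B (sign +) -> bounds (-1, 0), value = -1/2
Edge 3: R (sign -) -> bounds (-1, -1/2), value = -3/4
Edge 4: B (sign +) -> bounds (-3/4, -1/2), value = -5/8
Edge 5: R (sign -) -> bounds (-3/4, -5/8), value = -11/16
Edge 6: B (sign +) -> bounds (-11/16, -5/8), value = -21/32
Edge 7: R (sign -) -> bounds (-11/16, -21/32), value = -43/64
Edge 8: B (sign +) -> bounds (-43/64, -21/32), value = -85/128
Edge 9: R (sign -) -> bounds (-43/64, -85/128), value = -171/256
Edge 10: B (sign +) -> bounds (-171/256, -85/128), value = -341/512
Game value = -341/512

-341/512


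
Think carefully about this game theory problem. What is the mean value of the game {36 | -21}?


Game = {36 | -21}, a switch {a | b} with numbers a > b.
Its thermograph has left wall a - t and right wall b + t, which meet at t = (a - b)/2, where both equal (a + b)/2. So the mast (mean value) is at (a + b)/2.
Mean = (36 + (-21))/2 = 15/2 = 15/2

15/2


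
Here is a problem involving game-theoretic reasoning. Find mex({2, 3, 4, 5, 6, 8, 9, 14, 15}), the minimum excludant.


Set = {2, 3, 4, 5, 6, 8, 9, 14, 15}
0 is NOT in the set. This is the mex.
mex = 0

0


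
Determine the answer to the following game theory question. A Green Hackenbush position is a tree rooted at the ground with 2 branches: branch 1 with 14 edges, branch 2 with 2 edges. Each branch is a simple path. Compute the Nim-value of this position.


The tree has 2 branches from the ground vertex.
In Green Hackenbush, the Nim-value of a simple path of length k is k.
Branch 1: length 14, Nim-value = 14
Branch 2: length 2, Nim-value = 2
Total Nim-value = XOR of all branch values:
0 XOR 14 = 14
14 XOR 2 = 12
Nim-value of the tree = 12

12


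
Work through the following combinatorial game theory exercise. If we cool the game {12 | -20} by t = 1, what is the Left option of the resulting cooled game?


Original game: {12 | -20} (a switch {a | b} with a > b).
Cooling by t (for t below the temperature (a - b)/2 = 16) taxes each move by t: {a | b} cooled by t is {a - t | b + t}.
Cooling amount: t = 1
Cooled Left option: 12 - 1 = 11
Cooled Right option: -20 + 1 = -19
Cooled game: {11 | -19}
Left option = 11

11


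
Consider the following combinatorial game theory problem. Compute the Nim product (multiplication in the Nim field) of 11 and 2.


Nim multiplication is bilinear over XOR: (u XOR v) * w = (u*w) XOR (v*w).
So we split each operand into its bit components and XOR the pairwise Nim products.
11 = 1 + 2 + 8 (as XOR of powers of 2).
2 = 2 (as XOR of powers of 2).
Using the standard Nim-product table on single bits:
  2*2 = 3,   2*4 = 8,   2*8 = 12,
  4*4 = 6,   4*8 = 11,  8*8 = 13,
and  1*x = x (identity), k*l = l*k (commutative).
Pairwise Nim products:
  1 * 2 = 2
  2 * 2 = 3
  8 * 2 = 12
XOR them: 2 XOR 3 XOR 12 = 13.
Result: 11 * 2 = 13 (in Nim).

13
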